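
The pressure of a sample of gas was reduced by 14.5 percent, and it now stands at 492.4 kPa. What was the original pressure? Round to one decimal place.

The overall multiplier applied was 0.855.
So the original pressure was 492.4 ÷ 0.855 ≈ 575.9 kPa.

575.9 kPa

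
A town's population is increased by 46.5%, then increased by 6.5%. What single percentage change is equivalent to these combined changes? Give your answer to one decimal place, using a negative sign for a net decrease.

56.0%

A 46.5% increase multiplies by 1.465.
Then a 6.5% increase: 1.465 × 1.065 = 1.560225.
Overall factor 1.560225, i.e. 56.0%.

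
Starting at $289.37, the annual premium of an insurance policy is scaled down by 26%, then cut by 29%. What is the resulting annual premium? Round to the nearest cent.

$152.03

Each change multiplies by a factor: 0.74 × 0.71 = 0.5254.
$289.37 × 0.5254 = $152.034998 ≈ $152.03.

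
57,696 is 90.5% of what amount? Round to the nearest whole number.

57,696 ÷ 0.905 ≈ 63,752.

63,752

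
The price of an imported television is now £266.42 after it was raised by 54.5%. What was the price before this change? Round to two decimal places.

The overall multiplier applied was 1.545.
So the original price was £266.42 ÷ 1.545 ≈ £172.44.

£172.44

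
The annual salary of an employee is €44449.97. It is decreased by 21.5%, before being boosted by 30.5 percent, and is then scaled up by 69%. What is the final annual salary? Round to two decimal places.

€76955.27

Apply the 21.5% decrease: €44449.97 × 0.785 = €34893.22645.
Apply the 30.5% increase: €34893.22645 × 1.305 = €45535.66051725.
69% increase: €45535.66051725 × 1.69 = €76955.2662741525 ≈ €76955.27.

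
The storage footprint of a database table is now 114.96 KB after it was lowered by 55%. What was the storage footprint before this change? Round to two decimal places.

255.47 KB

The overall multiplier applied was 0.45.
So the original storage footprint was 114.96 ÷ 0.45 ≈ 255.47 KB.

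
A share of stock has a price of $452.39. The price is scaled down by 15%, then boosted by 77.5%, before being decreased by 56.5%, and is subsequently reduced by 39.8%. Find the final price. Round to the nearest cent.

$178.74

After the 15% decrease: $452.39 × 0.85 = $384.5315.
77.5% increase: $384.5315 × 1.775 = $682.5434125.
Apply the 56.5% decrease: $682.5434125 × 0.435 = $296.9063844375.
Apply the 39.8% decrease: $296.9063844375 × 0.602 = $178.737643431375 ≈ $178.74.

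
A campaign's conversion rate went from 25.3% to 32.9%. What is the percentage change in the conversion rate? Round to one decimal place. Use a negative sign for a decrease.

The change is 32.9 − 25.3 = 7.6 percentage points.
Relative to the original 25.3%, that is 7.6 ÷ 25.3 ≈ 30.0%.

30.0%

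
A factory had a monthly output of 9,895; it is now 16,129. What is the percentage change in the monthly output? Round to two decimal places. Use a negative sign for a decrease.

Change: 16,129 − 9,895 = 6,234.
Relative to the original: 6,234 ÷ 9,895 ≈ 63.00%.

63.00%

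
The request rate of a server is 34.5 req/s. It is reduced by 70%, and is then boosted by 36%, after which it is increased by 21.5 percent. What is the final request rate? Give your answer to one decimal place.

17.1 req/s

70% decrease: 34.5 × 0.3 = 10.35.
36% increase: 10.35 × 1.36 = 14.076.
Apply the 21.5% increase: 14.076 × 1.215 = 17.10234 ≈ 17.1.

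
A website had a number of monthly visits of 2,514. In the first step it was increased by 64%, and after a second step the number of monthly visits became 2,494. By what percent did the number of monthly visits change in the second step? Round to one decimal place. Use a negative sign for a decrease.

-39.5%

After the first step: 2,514 × 1.64 = 4122.96.
Second-step multiplier: 2,494 ÷ 4122.96 ≈ 0.60491.
That is a change of -39.5%.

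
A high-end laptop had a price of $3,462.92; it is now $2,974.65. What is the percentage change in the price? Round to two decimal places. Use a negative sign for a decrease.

-14.10%

Change: $2,974.65 − $3,462.92 = -$488.27.
Relative to the original: -$488.27 ÷ $3,462.92 ≈ -14.10%.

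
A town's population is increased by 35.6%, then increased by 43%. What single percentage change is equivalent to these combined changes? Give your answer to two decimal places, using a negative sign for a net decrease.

93.91%

A 35.6% increase multiplies by 1.356.
Then a 43% increase: 1.356 × 1.43 = 1.93908.
Overall factor 1.93908, i.e. 93.91%.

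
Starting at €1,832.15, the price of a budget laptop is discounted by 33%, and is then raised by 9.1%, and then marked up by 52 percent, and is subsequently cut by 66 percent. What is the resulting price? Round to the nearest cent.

€692.12

Each change multiplies by a factor: 0.67 × 1.091 × 1.52 × 0.34 = 0.377765296.
€1,832.15 × 0.377765296 = €692.1226870664 ≈ €692.12.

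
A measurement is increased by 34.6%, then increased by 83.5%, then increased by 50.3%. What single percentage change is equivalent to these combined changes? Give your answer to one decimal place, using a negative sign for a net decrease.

A 34.6% increase multiplies by 1.346.
Then an 83.5% increase: 1.346 × 1.835 = 2.46991.
Then a 50.3% increase: 2.46991 × 1.503 = 3.71227473.
Overall factor 3.71227473, i.e. 271.2%.

271.2%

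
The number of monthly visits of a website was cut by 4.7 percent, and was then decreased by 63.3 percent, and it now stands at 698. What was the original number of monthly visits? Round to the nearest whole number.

Undoing the 63.3% decrease: 698 ÷ 0.367 ≈ 1901.907357.
Undoing the 4.7% decrease: 1901.907357 ÷ 0.953 ≈ 1,996.

1,996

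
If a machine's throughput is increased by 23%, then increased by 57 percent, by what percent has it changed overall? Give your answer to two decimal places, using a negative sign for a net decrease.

The combined multiplier is 1.23 × 1.57 = 1.9311.
That corresponds to an increase of 93.11%.

93.11%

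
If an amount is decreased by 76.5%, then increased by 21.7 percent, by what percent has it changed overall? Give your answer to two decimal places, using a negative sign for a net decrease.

-71.40%

A 76.5% decrease multiplies by 0.235.
Then a 21.7% increase: 0.235 × 1.217 = 0.285995.
Overall factor 0.285995, i.e. -71.40%.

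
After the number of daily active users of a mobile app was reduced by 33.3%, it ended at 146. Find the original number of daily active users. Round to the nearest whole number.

219

The overall multiplier applied was 0.667.
So the original number of daily active users was 146 ÷ 0.667 ≈ 219.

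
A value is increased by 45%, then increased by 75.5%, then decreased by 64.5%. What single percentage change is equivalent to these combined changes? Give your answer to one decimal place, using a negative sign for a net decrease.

-9.7%

The combined multiplier is 1.45 × 1.755 × 0.355 = 0.90338625.
That corresponds to a decrease of 9.7%.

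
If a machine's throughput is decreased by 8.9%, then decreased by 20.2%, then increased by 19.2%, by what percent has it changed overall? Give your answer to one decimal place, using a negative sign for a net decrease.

An 8.9% decrease multiplies by 0.911.
Then a 20.2% decrease: 0.911 × 0.798 = 0.726978.
Then a 19.2% increase: 0.726978 × 1.192 = 0.866557776.
Overall factor 0.866557776, i.e. -13.3%.

-13.3%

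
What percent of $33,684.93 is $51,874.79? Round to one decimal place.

$51,874.79 ÷ $33,684.93 ≈ 154.0%.

154.0%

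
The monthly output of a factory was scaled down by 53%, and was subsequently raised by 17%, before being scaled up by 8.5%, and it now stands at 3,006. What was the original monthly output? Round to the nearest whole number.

The overall multiplier applied was 0.47 × 1.17 × 1.085 = 0.5966415.
So the original monthly output was 3,006 ÷ 0.5966415 ≈ 5,038.

5,038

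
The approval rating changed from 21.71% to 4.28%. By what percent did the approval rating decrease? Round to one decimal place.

80.3%

The change is 4.28 − 21.71 = -17.43 percentage points.
Relative to the original 21.71%, that is -17.43 ÷ 21.71 ≈ -80.3%.
So the approval rating fell by 80.3%.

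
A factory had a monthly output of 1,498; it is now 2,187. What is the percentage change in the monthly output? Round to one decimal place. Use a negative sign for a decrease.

Change: 2,187 − 1,498 = 689.
Relative to the original: 689 ÷ 1,498 ≈ 46.0%.

46.0%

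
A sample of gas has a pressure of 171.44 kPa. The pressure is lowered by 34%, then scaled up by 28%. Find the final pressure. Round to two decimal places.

144.83 kPa

Apply the 34% decrease: 171.44 × 0.66 = 113.1504.
After the 28% increase: 113.1504 × 1.28 = 144.832512 ≈ 144.83.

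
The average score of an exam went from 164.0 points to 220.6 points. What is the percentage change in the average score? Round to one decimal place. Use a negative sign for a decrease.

34.5%

Change: 220.6 − 164.0 = 56.6.
Relative to the original: 56.6 ÷ 164.0 ≈ 34.5%.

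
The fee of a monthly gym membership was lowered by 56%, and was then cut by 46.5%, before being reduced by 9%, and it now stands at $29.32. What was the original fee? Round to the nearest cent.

The overall multiplier applied was 0.44 × 0.535 × 0.91 = 0.214214.
So the original fee was $29.32 ÷ 0.214214 ≈ $136.87.

$136.87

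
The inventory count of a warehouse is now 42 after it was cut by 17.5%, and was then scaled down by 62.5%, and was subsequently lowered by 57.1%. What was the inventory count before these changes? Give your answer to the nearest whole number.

316

Undoing the 57.1% decrease: 42 ÷ 0.429 ≈ 97.902098.
Undoing the 62.5% decrease: 97.902098 ÷ 0.375 ≈ 261.072261.
Undoing the 17.5% decrease: 261.072261 ÷ 0.825 ≈ 316.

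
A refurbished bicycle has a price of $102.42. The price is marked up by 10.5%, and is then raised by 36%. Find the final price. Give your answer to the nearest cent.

$153.92

Apply the 10.5% increase: $102.42 × 1.105 = $113.1741.
Apply the 36% increase: $113.1741 × 1.36 = $153.916776 ≈ $153.92.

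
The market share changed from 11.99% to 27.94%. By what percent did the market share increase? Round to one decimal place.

The change is 27.94 − 11.99 = 15.95 percentage points.
Relative to the original 11.99%, that is 15.95 ÷ 11.99 ≈ 133.0%.
So the market share rose by 133.0%.

133.0%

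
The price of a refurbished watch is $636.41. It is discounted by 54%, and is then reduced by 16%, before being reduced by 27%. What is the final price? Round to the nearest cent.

$179.51

Each change multiplies by a factor: 0.46 × 0.84 × 0.73 = 0.282072.
$636.41 × 0.282072 = $179.51344152 ≈ $179.51.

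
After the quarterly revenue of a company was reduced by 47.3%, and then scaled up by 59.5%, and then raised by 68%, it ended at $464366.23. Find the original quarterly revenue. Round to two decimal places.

$328836.52

The overall multiplier applied was 0.527 × 1.595 × 1.68 = 1.4121492.
So the original quarterly revenue was $464366.23 ÷ 1.4121492 ≈ $328836.52.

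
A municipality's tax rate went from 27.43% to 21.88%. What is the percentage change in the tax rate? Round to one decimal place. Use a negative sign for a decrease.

-20.2%

The change is 21.88 − 27.43 = -5.55 percentage points.
Relative to the original 27.43%, that is -5.55 ÷ 27.43 ≈ -20.2%.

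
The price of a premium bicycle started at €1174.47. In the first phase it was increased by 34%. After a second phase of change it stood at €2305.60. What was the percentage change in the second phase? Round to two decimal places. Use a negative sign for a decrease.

46.50%

After the first phase: €1174.47 × 1.34 = €1573.7898.
Second-phase multiplier: €2305.60 ÷ €1573.7898 ≈ 1.464999.
That is a change of 46.50%.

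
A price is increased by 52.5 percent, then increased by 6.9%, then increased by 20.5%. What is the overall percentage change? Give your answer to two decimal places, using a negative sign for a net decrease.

A 52.5% increase multiplies by 1.525.
Then a 6.9% increase: 1.525 × 1.069 = 1.630225.
Then a 20.5% increase: 1.630225 × 1.205 = 1.964421125.
Overall factor 1.964421125, i.e. 96.44%.

96.44%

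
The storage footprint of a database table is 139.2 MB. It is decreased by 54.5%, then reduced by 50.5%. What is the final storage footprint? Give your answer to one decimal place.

31.4 MB

After the 54.5% decrease: 139.2 × 0.455 = 63.336.
Apply the 50.5% decrease: 63.336 × 0.495 = 31.35132 ≈ 31.4.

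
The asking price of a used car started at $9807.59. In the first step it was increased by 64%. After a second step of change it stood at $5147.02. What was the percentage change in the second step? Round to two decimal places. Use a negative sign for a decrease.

After the first step: $9807.59 × 1.64 = $16084.4476.
Second-step multiplier: $5147.02 ÷ $16084.4476 ≈ 0.32.
That is a change of -68.00%.

-68.00%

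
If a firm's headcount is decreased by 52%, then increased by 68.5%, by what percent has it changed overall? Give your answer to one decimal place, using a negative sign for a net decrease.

-19.1%

The combined multiplier is 0.48 × 1.685 = 0.8088.
That corresponds to a decrease of 19.1%.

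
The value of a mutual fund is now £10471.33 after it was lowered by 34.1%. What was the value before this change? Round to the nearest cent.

£15889.73

The overall multiplier applied was 0.659.
So the original value was £10471.33 ÷ 0.659 ≈ £15889.73.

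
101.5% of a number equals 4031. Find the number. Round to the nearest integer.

3971

4031 ÷ 1.015 ≈ 3971.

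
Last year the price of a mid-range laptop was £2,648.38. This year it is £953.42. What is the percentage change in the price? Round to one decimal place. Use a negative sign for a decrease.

Change: £953.42 − £2,648.38 = -£1,694.96.
Relative to the original: -£1,694.96 ÷ £2,648.38 ≈ -64.0%.

-64.0%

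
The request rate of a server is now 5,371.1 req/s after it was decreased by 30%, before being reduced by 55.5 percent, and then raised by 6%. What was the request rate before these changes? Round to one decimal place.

The overall multiplier applied was 0.7 × 0.445 × 1.06 = 0.33019.
So the original request rate was 5,371.1 ÷ 0.33019 ≈ 16,266.7 req/s.

16,266.7 req/s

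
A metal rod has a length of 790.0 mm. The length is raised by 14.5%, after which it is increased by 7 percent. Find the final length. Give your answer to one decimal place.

967.9 mm

Apply the 14.5% increase: 790.0 × 1.145 = 904.55.
After the 7% increase: 904.55 × 1.07 = 967.8685 ≈ 967.9.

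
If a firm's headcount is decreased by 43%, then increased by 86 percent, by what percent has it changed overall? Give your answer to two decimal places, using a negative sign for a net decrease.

6.02%

A 43% decrease multiplies by 0.57.
Then an 86% increase: 0.57 × 1.86 = 1.0602.
Overall factor 1.0602, i.e. 6.02%.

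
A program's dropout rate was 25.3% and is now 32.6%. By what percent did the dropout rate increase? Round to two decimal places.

28.85%

The change is 32.6 − 25.3 = 7.3 percentage points.
Relative to the original 25.3%, that is 7.3 ÷ 25.3 ≈ 28.85%.
So the dropout rate rose by 28.85%.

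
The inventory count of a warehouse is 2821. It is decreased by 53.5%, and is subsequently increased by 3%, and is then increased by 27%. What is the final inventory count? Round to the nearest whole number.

1716

Apply the 53.5% decrease: 2821 × 0.465 = 1311.765.
Apply the 3% increase: 1311.765 × 1.03 = 1351.11795.
After the 27% increase: 1351.11795 × 1.27 = 1715.9197965 ≈ 1716.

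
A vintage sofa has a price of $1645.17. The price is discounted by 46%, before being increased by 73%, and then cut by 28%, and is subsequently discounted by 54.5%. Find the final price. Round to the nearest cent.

Apply the 46% decrease: $1645.17 × 0.54 = $888.3918.
Apply the 73% increase: $888.3918 × 1.73 = $1536.917814.
Apply the 28% decrease: $1536.917814 × 0.72 = $1106.58082608.
Apply the 54.5% decrease: $1106.58082608 × 0.455 = $503.4942758664 ≈ $503.49.

$503.49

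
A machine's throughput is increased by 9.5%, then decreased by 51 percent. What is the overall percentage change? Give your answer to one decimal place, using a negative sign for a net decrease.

-46.3%

A 9.5% increase multiplies by 1.095.
Then a 51% decrease: 1.095 × 0.49 = 0.53655.
Overall factor 0.53655, i.e. -46.3%.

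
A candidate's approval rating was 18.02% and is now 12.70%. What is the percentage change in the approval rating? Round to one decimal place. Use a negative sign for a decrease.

The change is 12.70 − 18.02 = -5.32 percentage points.
Relative to the original 18.02%, that is -5.32 ÷ 18.02 ≈ -29.5%.

-29.5%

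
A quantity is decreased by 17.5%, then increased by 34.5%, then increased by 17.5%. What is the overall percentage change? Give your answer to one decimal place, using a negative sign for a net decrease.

The combined multiplier is 0.825 × 1.345 × 1.175 = 1.303809375.
That corresponds to an increase of 30.4%.

30.4%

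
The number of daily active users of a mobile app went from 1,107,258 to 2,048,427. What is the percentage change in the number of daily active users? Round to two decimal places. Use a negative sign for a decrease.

Change: 2,048,427 − 1,107,258 = 941,169.
Relative to the original: 941,169 ÷ 1,107,258 ≈ 85.00%.

85.00%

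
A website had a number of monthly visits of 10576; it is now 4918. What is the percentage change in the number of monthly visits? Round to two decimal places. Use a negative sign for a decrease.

Change: 4918 − 10576 = -5658.
Relative to the original: -5658 ÷ 10576 ≈ -53.50%.

-53.50%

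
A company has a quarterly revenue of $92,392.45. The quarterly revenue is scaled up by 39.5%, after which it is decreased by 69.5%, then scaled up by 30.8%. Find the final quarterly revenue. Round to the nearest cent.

$51,418.37

Each change multiplies by a factor: 1.395 × 0.305 × 1.308 = 0.5565213.
$92,392.45 × 0.5565213 = $51418.366384185 ≈ $51,418.37.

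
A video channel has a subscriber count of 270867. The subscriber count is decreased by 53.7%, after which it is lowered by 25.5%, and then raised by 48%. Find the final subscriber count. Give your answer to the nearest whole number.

Each change multiplies by a factor: 0.463 × 0.745 × 1.48 = 0.5105038.
270867 × 0.5105038 = 138278.6327946 ≈ 138279.

138279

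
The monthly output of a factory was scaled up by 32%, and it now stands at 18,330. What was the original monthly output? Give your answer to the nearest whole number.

13,886

The overall multiplier applied was 1.32.
So the original monthly output was 18,330 ÷ 1.32 ≈ 13,886.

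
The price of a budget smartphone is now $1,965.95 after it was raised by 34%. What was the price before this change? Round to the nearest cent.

$1,467.13

The overall multiplier applied was 1.34.
So the original price was $1,965.95 ÷ 1.34 ≈ $1,467.13.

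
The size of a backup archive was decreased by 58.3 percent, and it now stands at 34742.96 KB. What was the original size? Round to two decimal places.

83316.45 KB

The overall multiplier applied was 0.417.
So the original size was 34742.96 ÷ 0.417 ≈ 83316.45 KB.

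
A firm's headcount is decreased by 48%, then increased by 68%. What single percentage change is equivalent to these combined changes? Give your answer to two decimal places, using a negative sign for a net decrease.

The combined multiplier is 0.52 × 1.68 = 0.8736.
That corresponds to a decrease of 12.64%.

-12.64%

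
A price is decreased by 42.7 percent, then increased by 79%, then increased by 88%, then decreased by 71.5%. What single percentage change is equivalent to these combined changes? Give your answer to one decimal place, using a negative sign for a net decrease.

-45.0%

The combined multiplier is 0.573 × 1.79 × 1.88 × 0.285 = 0.549553986.
That corresponds to a decrease of 45.0%.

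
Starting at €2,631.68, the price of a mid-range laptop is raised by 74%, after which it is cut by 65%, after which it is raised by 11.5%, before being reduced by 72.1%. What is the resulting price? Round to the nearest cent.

€498.57

74% increase: €2,631.68 × 1.74 = €4579.1232.
Apply the 65% decrease: €4579.1232 × 0.35 = €1602.69312.
Apply the 11.5% increase: €1602.69312 × 1.115 = €1787.0028288.
Apply the 72.1% decrease: €1787.0028288 × 0.279 = €498.5737892352 ≈ €498.57.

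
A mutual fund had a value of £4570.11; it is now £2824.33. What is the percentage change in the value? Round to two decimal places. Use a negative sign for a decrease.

-38.20%

Change: £2824.33 − £4570.11 = -£1745.78.
Relative to the original: -£1745.78 ÷ £4570.11 ≈ -38.20%.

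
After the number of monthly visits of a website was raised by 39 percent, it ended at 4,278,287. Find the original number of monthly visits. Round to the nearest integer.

The overall multiplier applied was 1.39.
So the original number of monthly visits was 4,278,287 ÷ 1.39 ≈ 3,077,904.

3,077,904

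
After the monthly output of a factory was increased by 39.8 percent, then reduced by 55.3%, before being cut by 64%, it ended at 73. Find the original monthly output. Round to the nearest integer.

324

The overall multiplier applied was 1.398 × 0.447 × 0.36 = 0.22496616.
So the original monthly output was 73 ÷ 0.22496616 ≈ 324.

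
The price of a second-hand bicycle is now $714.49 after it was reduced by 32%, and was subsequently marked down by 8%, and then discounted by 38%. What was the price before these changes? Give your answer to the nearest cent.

Undoing the 38% decrease: $714.49 ÷ 0.62 ≈ $1152.403226.
Undoing the 8% decrease: $1152.403226 ÷ 0.92 ≈ $1252.612202.
Undoing the 32% decrease: $1252.612202 ÷ 0.68 ≈ $1842.08.

$1842.08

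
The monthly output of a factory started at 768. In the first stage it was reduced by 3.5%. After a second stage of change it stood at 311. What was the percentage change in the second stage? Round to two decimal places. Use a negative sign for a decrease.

After the first stage: 768 × 0.965 = 741.12.
Second-stage multiplier: 311 ÷ 741.12 ≈ 0.419635.
That is a change of -58.04%.

-58.04%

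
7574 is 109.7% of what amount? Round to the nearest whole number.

6904

7574 ÷ 1.097 ≈ 6904.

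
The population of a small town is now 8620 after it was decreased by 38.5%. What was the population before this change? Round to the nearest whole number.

14016

The overall multiplier applied was 0.615.
So the original population was 8620 ÷ 0.615 ≈ 14016.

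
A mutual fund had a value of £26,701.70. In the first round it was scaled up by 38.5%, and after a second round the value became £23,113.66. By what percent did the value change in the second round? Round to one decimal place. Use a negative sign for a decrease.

-37.5%

After the first round: £26,701.70 × 1.385 = £36981.8545.
Second-round multiplier: £23,113.66 ÷ £36981.8545 ≈ 0.625.
That is a change of -37.5%.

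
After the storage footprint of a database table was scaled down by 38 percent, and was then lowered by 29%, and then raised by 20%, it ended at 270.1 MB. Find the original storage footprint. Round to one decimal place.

511.3 MB

Undoing the 20% increase: 270.1 ÷ 1.2 ≈ 225.083333.
Undoing the 29% decrease: 225.083333 ÷ 0.71 ≈ 317.018779.
Undoing the 38% decrease: 317.018779 ÷ 0.62 ≈ 511.3 MB.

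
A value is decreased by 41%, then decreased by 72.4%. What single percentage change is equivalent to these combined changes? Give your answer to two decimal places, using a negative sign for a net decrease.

The combined multiplier is 0.59 × 0.276 = 0.16284.
That corresponds to a decrease of 83.72%.

-83.72%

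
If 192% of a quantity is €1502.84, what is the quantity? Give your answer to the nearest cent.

€782.73

€1502.84 ÷ 1.92 ≈ €782.73.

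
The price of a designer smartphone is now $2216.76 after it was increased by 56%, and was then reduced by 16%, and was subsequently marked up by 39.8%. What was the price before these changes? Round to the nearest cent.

$1210.06

Undoing the 39.8% increase: $2216.76 ÷ 1.398 ≈ $1585.665236.
Undoing the 16% decrease: $1585.665236 ÷ 0.84 ≈ $1887.69671.
Undoing the 56% increase: $1887.69671 ÷ 1.56 ≈ $1210.06.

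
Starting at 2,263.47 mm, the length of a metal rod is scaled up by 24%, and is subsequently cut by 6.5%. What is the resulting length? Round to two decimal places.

2,624.27 mm

Each change multiplies by a factor: 1.24 × 0.935 = 1.1594.
2,263.47 × 1.1594 = 2624.267118 ≈ 2,624.27.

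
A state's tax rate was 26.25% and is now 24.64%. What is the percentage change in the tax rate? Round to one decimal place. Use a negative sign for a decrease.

The change is 24.64 − 26.25 = -1.61 percentage points.
Relative to the original 26.25%, that is -1.61 ÷ 26.25 ≈ -6.1%.

-6.1%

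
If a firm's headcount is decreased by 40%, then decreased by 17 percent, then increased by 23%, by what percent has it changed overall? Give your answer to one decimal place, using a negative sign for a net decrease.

-38.7%

A 40% decrease multiplies by 0.6.
Then a 17% decrease: 0.6 × 0.83 = 0.498.
Then a 23% increase: 0.498 × 1.23 = 0.61254.
Overall factor 0.61254, i.e. -38.7%.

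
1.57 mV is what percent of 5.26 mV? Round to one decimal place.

1.57 mV ÷ 5.26 mV ≈ 29.8%.

29.8%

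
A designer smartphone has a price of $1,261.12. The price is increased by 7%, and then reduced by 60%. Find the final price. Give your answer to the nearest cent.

$539.76

Apply the 7% increase: $1,261.12 × 1.07 = $1349.3984.
After the 60% decrease: $1349.3984 × 0.4 = $539.75936 ≈ $539.76.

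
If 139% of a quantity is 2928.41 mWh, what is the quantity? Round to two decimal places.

2106.77 mWh

2928.41 mWh ÷ 1.39 ≈ 2106.77 mWh.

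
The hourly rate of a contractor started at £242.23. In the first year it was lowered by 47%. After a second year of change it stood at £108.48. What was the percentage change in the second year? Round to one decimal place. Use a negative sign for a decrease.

After the first year: £242.23 × 0.53 = £128.3819.
Second-year multiplier: £108.48 ÷ £128.3819 ≈ 0.84498.
That is a change of -15.5%.

-15.5%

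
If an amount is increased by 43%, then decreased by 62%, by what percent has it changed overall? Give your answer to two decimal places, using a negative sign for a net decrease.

-45.66%

A 43% increase multiplies by 1.43.
Then a 62% decrease: 1.43 × 0.38 = 0.5434.
Overall factor 0.5434, i.e. -45.66%.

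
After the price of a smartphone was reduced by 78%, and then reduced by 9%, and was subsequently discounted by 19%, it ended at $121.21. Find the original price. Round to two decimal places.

Undoing the 19% decrease: $121.21 ÷ 0.81 ≈ $149.641975.
Undoing the 9% decrease: $149.641975 ÷ 0.91 ≈ $164.441731.
Undoing the 78% decrease: $164.441731 ÷ 0.22 ≈ $747.46.

$747.46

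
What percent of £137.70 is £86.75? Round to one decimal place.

£86.75 ÷ £137.70 ≈ 63.0%.

63.0%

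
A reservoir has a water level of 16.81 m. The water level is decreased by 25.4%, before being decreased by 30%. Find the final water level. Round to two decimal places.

8.78 m

Each change multiplies by a factor: 0.746 × 0.7 = 0.5222.
16.81 × 0.5222 = 8.778182 ≈ 8.78.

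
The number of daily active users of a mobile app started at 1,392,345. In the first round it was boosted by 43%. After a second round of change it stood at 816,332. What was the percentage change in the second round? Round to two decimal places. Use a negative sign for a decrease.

After the first round: 1,392,345 × 1.43 = 1991053.35.
Second-round multiplier: 816,332 ÷ 1991053.35 ≈ 0.41.
That is a change of -59.00%.

-59.00%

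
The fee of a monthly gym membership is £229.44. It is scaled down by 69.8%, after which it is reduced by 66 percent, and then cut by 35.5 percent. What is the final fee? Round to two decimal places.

£15.20

Each change multiplies by a factor: 0.302 × 0.34 × 0.645 = 0.0662286.
£229.44 × 0.0662286 = £15.195489984 ≈ £15.20.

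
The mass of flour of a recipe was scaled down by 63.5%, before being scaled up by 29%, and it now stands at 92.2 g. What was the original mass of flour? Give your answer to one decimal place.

195.8 g

Undoing the 29% increase: 92.2 ÷ 1.29 ≈ 71.472868.
Undoing the 63.5% decrease: 71.472868 ÷ 0.365 ≈ 195.8 g.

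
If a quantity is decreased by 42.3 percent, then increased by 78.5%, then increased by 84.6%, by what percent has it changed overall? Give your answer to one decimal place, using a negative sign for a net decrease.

The combined multiplier is 0.577 × 1.785 × 1.846 = 1.90127847.
That corresponds to an increase of 90.1%.

90.1%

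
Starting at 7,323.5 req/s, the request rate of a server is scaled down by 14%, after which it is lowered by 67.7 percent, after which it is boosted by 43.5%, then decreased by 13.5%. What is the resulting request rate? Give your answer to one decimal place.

2,525.2 req/s

Each change multiplies by a factor: 0.86 × 0.323 × 1.435 × 0.865 = 0.3448013695.
7,323.5 × 0.3448013695 = 2525.15282953325 ≈ 2,525.2.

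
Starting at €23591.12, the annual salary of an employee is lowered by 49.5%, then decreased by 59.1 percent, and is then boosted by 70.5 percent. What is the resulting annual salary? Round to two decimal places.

€8307.83

Each change multiplies by a factor: 0.505 × 0.409 × 1.705 = 0.352159225.
€23591.12 × 0.352159225 = €8307.830536082 ≈ €8307.83.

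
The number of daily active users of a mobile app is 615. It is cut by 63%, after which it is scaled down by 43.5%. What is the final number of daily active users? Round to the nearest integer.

Each change multiplies by a factor: 0.37 × 0.565 = 0.20905.
615 × 0.20905 = 128.56575 ≈ 129.

129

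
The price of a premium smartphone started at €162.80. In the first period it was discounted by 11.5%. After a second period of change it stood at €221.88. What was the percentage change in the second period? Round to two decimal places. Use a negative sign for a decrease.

54.00%

After the first period: €162.80 × 0.885 = €144.078.
Second-period multiplier: €221.88 ÷ €144.078 ≈ 1.539999.
That is a change of 54.00%.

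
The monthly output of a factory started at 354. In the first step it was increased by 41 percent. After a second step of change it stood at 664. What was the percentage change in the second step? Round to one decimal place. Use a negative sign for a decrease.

After the first step: 354 × 1.41 = 499.14.
Second-step multiplier: 664 ÷ 499.14 ≈ 1.33029.
That is a change of 33.0%.

33.0%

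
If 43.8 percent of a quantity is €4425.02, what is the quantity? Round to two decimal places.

€10102.79

€4425.02 ÷ 0.438 ≈ €10102.79.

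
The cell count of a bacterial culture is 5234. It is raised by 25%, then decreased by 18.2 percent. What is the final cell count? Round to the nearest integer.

5352

Each change multiplies by a factor: 1.25 × 0.818 = 1.0225.
5234 × 1.0225 = 5351.765 ≈ 5352.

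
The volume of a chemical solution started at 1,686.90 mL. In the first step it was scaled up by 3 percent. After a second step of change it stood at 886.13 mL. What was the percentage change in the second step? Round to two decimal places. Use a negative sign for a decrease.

-49.00%

After the first step: 1,686.90 × 1.03 = 1737.507.
Second-step multiplier: 886.13 ÷ 1737.507 ≈ 0.510001.
That is a change of -49.00%.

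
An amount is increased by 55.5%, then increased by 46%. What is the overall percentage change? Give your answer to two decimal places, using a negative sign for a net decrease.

The combined multiplier is 1.555 × 1.46 = 2.2703.
That corresponds to an increase of 127.03%.

127.03%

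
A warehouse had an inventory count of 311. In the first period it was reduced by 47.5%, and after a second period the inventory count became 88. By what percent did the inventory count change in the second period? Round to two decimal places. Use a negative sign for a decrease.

-46.10%

After the first period: 311 × 0.525 = 163.275.
Second-period multiplier: 88 ÷ 163.275 ≈ 0.538968.
That is a change of -46.10%.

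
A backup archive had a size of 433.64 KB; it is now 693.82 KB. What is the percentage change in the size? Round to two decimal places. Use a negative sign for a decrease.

Change: 693.82 − 433.64 = 260.18.
Relative to the original: 260.18 ÷ 433.64 ≈ 60.00%.

60.00%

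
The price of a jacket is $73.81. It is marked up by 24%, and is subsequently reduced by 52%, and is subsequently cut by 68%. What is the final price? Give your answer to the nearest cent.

$14.06

Each change multiplies by a factor: 1.24 × 0.48 × 0.32 = 0.190464.
$73.81 × 0.190464 = $14.05814784 ≈ $14.06.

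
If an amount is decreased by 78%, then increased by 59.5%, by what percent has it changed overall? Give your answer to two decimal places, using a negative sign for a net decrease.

-64.91%

A 78% decrease multiplies by 0.22.
Then a 59.5% increase: 0.22 × 1.595 = 0.3509.
Overall factor 0.3509, i.e. -64.91%.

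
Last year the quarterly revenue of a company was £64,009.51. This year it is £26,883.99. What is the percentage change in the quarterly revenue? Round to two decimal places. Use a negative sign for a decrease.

Change: £26,883.99 − £64,009.51 = -£37,125.52.
Relative to the original: -£37,125.52 ÷ £64,009.51 ≈ -58.00%.

-58.00%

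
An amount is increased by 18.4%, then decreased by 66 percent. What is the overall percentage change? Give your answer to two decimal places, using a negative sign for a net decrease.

The combined multiplier is 1.184 × 0.34 = 0.40256.
That corresponds to a decrease of 59.74%.

-59.74%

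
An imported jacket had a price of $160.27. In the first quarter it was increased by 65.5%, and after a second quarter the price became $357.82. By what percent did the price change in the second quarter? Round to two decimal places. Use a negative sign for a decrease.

After the first quarter: $160.27 × 1.655 = $265.24685.
Second-quarter multiplier: $357.82 ÷ $265.24685 ≈ 1.349008.
That is a change of 34.90%.

34.90%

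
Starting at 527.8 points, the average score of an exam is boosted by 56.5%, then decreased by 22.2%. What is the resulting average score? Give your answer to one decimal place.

642.6 points

Each change multiplies by a factor: 1.565 × 0.778 = 1.21757.
527.8 × 1.21757 = 642.633446 ≈ 642.6.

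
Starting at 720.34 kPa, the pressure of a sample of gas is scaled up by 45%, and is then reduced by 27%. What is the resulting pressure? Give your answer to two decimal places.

Each change multiplies by a factor: 1.45 × 0.73 = 1.0585.
720.34 × 1.0585 = 762.47989 ≈ 762.48.

762.48 kPa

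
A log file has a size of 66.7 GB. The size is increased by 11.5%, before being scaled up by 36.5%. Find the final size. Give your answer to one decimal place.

Each change multiplies by a factor: 1.115 × 1.365 = 1.521975.
66.7 × 1.521975 = 101.5157325 ≈ 101.5.

101.5 GB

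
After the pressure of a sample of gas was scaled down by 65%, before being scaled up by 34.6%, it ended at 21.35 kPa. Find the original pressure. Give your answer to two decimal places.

45.32 kPa

Undoing the 34.6% increase: 21.35 ÷ 1.346 ≈ 15.861813.
Undoing the 65% decrease: 15.861813 ÷ 0.35 ≈ 45.32 kPa.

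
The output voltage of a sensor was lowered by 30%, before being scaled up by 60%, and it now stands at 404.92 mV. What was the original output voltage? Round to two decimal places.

361.54 mV

The overall multiplier applied was 0.7 × 1.6 = 1.12.
So the original output voltage was 404.92 ÷ 1.12 ≈ 361.54 mV.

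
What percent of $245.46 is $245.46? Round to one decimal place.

$245.46 ÷ $245.46 = 100.0%.

100.0%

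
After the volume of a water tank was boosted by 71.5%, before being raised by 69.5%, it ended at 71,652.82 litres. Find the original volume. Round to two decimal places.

24,649.01 litres

Undoing the 69.5% increase: 71,652.82 ÷ 1.695 ≈ 42273.050147.
Undoing the 71.5% increase: 42273.050147 ÷ 1.715 ≈ 24,649.01 litres.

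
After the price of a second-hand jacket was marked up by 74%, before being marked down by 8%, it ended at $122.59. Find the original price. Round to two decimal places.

Undoing the 8% decrease: $122.59 ÷ 0.92 = $133.25.
Undoing the 74% increase: $133.25 ÷ 1.74 ≈ $76.58.

$76.58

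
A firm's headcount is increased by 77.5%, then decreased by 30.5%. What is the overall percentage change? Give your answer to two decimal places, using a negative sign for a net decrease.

23.36%

The combined multiplier is 1.775 × 0.695 = 1.233625.
That corresponds to an increase of 23.36%.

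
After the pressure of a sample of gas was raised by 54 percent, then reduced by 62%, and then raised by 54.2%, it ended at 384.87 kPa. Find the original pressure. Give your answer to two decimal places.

The overall multiplier applied was 1.54 × 0.38 × 1.542 = 0.9023784.
So the original pressure was 384.87 ÷ 0.9023784 ≈ 426.51 kPa.

426.51 kPa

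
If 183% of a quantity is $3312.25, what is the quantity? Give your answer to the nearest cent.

$1809.97

$3312.25 ÷ 1.83 ≈ $1809.97.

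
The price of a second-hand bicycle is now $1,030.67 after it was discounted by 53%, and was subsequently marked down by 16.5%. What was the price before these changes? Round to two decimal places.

The overall multiplier applied was 0.47 × 0.835 = 0.39245.
So the original price was $1,030.67 ÷ 0.39245 ≈ $2,626.25.

$2,626.25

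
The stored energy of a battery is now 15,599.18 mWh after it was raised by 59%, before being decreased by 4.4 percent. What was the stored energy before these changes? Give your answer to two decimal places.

10,262.35 mWh

Undoing the 4.4% decrease: 15,599.18 ÷ 0.956 ≈ 16317.133891.
Undoing the 59% increase: 16317.133891 ÷ 1.59 ≈ 10,262.35 mWh.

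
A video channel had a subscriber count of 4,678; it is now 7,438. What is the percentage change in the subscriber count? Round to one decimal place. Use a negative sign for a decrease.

59.0%

Change: 7,438 − 4,678 = 2,760.
Relative to the original: 2,760 ÷ 4,678 ≈ 59.0%.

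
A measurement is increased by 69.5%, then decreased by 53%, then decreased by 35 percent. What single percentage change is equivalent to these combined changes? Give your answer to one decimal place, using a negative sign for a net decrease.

-48.2%

The combined multiplier is 1.695 × 0.47 × 0.65 = 0.5178225.
That corresponds to a decrease of 48.2%.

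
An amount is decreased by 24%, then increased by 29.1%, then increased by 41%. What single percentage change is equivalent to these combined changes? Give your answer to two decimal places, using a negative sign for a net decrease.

38.34%

A 24% decrease multiplies by 0.76.
Then a 29.1% increase: 0.76 × 1.291 = 0.98116.
Then a 41% increase: 0.98116 × 1.41 = 1.3834356.
Overall factor 1.3834356, i.e. 38.34%.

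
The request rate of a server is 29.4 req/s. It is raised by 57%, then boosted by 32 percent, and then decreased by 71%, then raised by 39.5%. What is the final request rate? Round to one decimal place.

24.6 req/s

Each change multiplies by a factor: 1.57 × 1.32 × 0.29 × 1.395 = 0.83838942.
29.4 × 0.83838942 = 24.648648948 ≈ 24.6.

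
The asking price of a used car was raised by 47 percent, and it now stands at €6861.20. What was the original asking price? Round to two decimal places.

€4667.48

The overall multiplier applied was 1.47.
So the original asking price was €6861.20 ÷ 1.47 ≈ €4667.48.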